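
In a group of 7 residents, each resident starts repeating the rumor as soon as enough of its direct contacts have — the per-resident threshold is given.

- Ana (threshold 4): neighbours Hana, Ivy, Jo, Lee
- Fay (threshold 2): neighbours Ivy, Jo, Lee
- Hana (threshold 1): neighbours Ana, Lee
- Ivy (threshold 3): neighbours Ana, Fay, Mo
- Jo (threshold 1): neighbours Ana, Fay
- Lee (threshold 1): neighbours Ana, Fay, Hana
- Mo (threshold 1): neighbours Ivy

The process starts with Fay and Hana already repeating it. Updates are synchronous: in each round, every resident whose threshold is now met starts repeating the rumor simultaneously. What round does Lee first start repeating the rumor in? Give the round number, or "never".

Round 1 — Fay, Hana start repeating the rumor (initial).
Round 2 — checking thresholds:
  Ana: 1 of 4 neighbours < 4, not yet.
  Ivy: 1 of 3 neighbours < 3, not yet.
  Jo: 1 of 2 neighbours ≥ 1, starts repeating the rumor.
  Lee: 2 of 3 neighbours ≥ 1, starts repeating the rumor.
Round 3 — no new spreads; cascade stops.

2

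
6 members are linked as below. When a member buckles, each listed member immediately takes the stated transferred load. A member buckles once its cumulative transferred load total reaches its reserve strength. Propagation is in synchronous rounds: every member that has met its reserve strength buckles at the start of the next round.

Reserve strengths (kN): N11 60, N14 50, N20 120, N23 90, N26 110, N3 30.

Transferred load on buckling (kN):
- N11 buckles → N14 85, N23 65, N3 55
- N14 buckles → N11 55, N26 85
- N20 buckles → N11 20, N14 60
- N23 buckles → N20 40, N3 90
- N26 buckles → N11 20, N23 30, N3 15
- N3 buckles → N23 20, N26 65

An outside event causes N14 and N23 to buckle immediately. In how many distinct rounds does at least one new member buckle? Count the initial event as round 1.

4

Round 1 — N14, N23 buckle (initial).
  N11: +55 → 55 < 60
  N20: +40 → 40 < 120
  N26: +85 → 85 < 110
  N3: +90 → 90 ≥ 30
Round 2 — N3 buckles.
  N26: +65 → 150 ≥ 110
Round 3 — N26 buckles.
  N11: +20 → 75 ≥ 60
Round 4 — N11 buckles.
No further bucklings.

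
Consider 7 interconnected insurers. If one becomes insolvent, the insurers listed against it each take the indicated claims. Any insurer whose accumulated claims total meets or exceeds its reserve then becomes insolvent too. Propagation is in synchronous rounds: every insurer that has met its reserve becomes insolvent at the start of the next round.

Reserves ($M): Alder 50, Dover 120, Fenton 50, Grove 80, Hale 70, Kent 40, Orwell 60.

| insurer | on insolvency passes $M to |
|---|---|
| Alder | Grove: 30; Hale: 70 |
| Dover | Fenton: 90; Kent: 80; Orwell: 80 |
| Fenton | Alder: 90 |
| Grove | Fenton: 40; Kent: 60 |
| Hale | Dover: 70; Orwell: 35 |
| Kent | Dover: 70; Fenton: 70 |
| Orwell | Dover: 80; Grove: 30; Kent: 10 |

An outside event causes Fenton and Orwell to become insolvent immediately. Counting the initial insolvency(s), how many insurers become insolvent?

Round 1 — Fenton, Orwell become insolvent (initial).
  Alder: +90 → 90 ≥ 50
  Dover: +80 → 80 < 120
  Grove: +30 → 30 < 80
  Kent: +10 → 10 < 40
Round 2 — Alder becomes insolvent.
  Grove: +30 → 60 < 80
  Hale: +70 → 70 ≥ 70
Round 3 — Hale becomes insolvent.
  Dover: +70 → 150 ≥ 120
Round 4 — Dover becomes insolvent.
  Kent: +80 → 90 ≥ 40
Round 5 — Kent becomes insolvent.
No further insolvencies.

6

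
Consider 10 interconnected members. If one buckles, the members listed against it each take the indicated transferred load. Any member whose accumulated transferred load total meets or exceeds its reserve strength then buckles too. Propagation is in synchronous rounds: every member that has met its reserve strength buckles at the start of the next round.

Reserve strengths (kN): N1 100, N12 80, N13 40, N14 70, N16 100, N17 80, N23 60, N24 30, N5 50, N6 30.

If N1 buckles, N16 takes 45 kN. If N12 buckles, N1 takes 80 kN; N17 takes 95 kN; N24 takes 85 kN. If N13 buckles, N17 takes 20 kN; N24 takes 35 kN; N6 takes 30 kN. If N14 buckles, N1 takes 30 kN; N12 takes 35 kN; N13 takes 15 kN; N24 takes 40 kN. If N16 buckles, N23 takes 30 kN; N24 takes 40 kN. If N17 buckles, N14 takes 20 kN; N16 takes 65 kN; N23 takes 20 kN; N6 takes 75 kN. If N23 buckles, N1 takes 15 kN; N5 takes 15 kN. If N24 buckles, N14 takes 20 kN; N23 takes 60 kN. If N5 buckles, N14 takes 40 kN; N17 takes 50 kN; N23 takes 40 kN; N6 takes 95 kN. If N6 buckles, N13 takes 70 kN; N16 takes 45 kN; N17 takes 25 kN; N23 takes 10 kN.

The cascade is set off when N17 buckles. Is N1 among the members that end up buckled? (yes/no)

no

Round 1 — N17 buckles (initial).
  N14: +20 → 20 < 70
  N16: +65 → 65 < 100
  N23: +20 → 20 < 60
  N6: +75 → 75 ≥ 30
Round 2 — N6 buckles.
  N13: +70 → 70 ≥ 40
  N16: +45 → 110 ≥ 100
  N23: +10 → 30 < 60
Round 3 — N13, N16 buckle.
  N23: +30 → 60 ≥ 60
  N24: +35+40 → 75 ≥ 30
Round 4 — N23, N24 buckle.
  N1: +15 → 15 < 100
  N14: +20 → 40 < 70
  N5: +15 → 15 < 50
No further bucklings.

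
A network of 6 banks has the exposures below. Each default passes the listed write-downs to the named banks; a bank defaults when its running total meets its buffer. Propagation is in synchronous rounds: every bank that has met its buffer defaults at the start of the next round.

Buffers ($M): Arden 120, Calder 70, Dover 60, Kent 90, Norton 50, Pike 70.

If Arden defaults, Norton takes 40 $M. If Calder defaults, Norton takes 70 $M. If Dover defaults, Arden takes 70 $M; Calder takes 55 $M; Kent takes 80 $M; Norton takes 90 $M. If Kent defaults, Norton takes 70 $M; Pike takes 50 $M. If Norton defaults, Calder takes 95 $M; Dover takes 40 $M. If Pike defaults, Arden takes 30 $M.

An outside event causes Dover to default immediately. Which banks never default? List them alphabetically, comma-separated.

Arden, Kent, Pike

Round 1 — Dover defaults (initial).
  Arden: +70 → 70 < 120
  Calder: +55 → 55 < 70
  Kent: +80 → 80 < 90
  Norton: +90 → 90 ≥ 50
Round 2 — Norton defaults.
  Calder: +95 → 150 ≥ 70
Round 3 — Calder defaults.
No further defaults.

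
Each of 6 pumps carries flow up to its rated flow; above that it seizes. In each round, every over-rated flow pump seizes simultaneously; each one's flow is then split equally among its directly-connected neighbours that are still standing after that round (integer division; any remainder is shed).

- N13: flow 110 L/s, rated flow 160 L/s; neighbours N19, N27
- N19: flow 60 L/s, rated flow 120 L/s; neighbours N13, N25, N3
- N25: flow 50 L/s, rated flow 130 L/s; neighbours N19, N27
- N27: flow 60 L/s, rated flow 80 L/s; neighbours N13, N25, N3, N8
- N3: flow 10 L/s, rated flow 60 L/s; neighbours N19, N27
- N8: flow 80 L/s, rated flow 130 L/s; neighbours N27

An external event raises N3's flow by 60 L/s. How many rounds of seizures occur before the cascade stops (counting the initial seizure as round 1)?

Round 1 — N3 at 70 > 60. N3 seizes.
  N3 sheds 70 L/s to N19, N27: 35 each.
    N19: 60+35 = 95 ≤ 120
    N27: 60+35 = 95 > 80
Round 2 — N27 seizes.
  N27 sheds 95 L/s to N13, N25, N8: 31 each (2 lost).
    N13: 110+31 = 141 ≤ 160
    N25: 50+31 = 81 ≤ 130
    N8: 80+31 = 111 ≤ 130
No further seizures.

2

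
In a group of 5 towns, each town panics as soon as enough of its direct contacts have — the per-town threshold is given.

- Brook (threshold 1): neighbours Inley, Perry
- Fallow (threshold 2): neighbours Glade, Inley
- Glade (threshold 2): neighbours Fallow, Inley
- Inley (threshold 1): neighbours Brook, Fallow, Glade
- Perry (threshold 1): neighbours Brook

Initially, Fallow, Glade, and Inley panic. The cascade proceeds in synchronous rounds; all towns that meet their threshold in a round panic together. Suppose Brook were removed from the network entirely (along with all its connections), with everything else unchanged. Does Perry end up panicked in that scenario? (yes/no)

no

With Brook removed:
Round 1 — Fallow, Glade, Inley panic (initial).
Round 2 — no new panics; cascade stops.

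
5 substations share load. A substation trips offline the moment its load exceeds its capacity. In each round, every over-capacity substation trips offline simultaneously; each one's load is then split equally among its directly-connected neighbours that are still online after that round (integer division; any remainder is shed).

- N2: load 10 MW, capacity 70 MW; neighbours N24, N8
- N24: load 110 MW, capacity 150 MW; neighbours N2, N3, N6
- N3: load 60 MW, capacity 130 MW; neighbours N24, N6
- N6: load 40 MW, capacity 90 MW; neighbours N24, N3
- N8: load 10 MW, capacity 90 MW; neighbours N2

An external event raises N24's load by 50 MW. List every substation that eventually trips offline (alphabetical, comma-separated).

N24, N3, N6

Round 1 — N24 at 160 > 150. N24 trips offline.
  N24 sheds 160 MW to N2, N3, N6: 53 each (1 lost).
    N2: 10+53 = 63 ≤ 70
    N3: 60+53 = 113 ≤ 130
    N6: 40+53 = 93 > 90
Round 2 — N6 trips offline.
  N6 sheds 93 MW to N3: 93 each.
    N3: 113+93 = 206 > 130
Round 3 — N3 trips offline.
  N3 sheds 206 MW: no online neighbours, lost.
No further trips.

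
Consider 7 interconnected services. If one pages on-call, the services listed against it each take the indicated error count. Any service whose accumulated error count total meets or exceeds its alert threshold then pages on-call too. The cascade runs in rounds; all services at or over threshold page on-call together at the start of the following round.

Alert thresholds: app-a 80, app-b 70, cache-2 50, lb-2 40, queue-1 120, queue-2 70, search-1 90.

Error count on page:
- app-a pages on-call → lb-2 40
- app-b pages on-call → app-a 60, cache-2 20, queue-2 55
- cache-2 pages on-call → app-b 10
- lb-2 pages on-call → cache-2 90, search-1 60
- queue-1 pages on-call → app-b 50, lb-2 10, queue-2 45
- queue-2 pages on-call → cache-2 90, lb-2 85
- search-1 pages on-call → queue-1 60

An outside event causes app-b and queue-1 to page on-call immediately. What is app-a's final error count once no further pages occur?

Round 1 — app-b, queue-1 page on-call (initial).
  app-a: +60 → 60 < 80
  cache-2: +20 → 20 < 50
  lb-2: +10 → 10 < 40
  queue-2: +55+45 → 100 ≥ 70
Round 2 — queue-2 pages on-call.
  cache-2: +90 → 110 ≥ 50
  lb-2: +85 → 95 ≥ 40
Round 3 — cache-2, lb-2 page on-call.
  search-1: +60 → 60 < 90
No further pages.

60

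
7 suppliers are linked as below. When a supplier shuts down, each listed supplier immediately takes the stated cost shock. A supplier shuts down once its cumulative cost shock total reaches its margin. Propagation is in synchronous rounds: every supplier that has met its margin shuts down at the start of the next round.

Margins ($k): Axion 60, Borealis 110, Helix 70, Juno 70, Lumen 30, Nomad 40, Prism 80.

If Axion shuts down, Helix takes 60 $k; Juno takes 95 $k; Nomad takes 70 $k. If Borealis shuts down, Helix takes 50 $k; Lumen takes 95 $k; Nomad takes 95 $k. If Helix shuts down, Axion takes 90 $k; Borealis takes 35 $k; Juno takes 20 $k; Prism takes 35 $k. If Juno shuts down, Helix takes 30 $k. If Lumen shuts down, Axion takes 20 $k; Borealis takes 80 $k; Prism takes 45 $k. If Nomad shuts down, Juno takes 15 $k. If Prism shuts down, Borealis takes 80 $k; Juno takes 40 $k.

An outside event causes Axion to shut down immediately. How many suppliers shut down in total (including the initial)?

Round 1 — Axion shuts down (initial).
  Helix: +60 → 60 < 70
  Juno: +95 → 95 ≥ 70
  Nomad: +70 → 70 ≥ 40
Round 2 — Juno, Nomad shut down.
  Helix: +30 → 90 ≥ 70
Round 3 — Helix shuts down.
  Borealis: +35 → 35 < 110
  Prism: +35 → 35 < 80
No further shutdowns.

4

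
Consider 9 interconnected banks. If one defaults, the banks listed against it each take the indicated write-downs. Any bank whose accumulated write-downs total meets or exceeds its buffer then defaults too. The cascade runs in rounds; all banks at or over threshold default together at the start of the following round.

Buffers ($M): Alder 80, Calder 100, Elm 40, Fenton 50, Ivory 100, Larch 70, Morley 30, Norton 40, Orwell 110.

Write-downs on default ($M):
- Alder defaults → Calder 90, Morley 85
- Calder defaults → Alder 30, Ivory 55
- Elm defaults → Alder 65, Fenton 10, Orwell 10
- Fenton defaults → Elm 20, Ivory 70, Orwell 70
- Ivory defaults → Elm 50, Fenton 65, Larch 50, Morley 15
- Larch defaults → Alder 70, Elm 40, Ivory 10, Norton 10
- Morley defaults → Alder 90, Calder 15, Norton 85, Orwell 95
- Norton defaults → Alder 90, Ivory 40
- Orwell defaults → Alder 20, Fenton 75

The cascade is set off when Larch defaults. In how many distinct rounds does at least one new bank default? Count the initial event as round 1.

8

Round 1 — Larch defaults (initial).
  Alder: +70 → 70 < 80
  Elm: +40 → 40 ≥ 40
  Ivory: +10 → 10 < 100
  Norton: +10 → 10 < 40
Round 2 — Elm defaults.
  Alder: +65 → 135 ≥ 80
  Fenton: +10 → 10 < 50
  Orwell: +10 → 10 < 110
Round 3 — Alder defaults.
  Calder: +90 → 90 < 100
  Morley: +85 → 85 ≥ 30
Round 4 — Morley defaults.
  Calder: +15 → 105 ≥ 100
  Norton: +85 → 95 ≥ 40
  Orwell: +95 → 105 < 110
Round 5 — Calder, Norton default.
  Ivory: +55+40 → 105 ≥ 100
Round 6 — Ivory defaults.
  Fenton: +65 → 75 ≥ 50
Round 7 — Fenton defaults.
  Orwell: +70 → 175 ≥ 110
Round 8 — Orwell defaults.
No further defaults.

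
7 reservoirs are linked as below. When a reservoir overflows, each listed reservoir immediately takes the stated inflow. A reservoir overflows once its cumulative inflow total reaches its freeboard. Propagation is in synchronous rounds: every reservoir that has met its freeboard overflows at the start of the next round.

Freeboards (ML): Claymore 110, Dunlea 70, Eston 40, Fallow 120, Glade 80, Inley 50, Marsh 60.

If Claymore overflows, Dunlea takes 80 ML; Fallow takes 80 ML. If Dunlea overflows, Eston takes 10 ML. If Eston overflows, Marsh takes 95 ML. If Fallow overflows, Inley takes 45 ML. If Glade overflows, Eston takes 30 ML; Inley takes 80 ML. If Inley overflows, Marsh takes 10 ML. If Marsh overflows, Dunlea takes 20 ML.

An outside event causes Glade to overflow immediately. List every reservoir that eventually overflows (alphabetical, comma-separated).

Glade, Inley

Round 1 — Glade overflows (initial).
  Eston: +30 → 30 < 40
  Inley: +80 → 80 ≥ 50
Round 2 — Inley overflows.
  Marsh: +10 → 10 < 60
No further overflows.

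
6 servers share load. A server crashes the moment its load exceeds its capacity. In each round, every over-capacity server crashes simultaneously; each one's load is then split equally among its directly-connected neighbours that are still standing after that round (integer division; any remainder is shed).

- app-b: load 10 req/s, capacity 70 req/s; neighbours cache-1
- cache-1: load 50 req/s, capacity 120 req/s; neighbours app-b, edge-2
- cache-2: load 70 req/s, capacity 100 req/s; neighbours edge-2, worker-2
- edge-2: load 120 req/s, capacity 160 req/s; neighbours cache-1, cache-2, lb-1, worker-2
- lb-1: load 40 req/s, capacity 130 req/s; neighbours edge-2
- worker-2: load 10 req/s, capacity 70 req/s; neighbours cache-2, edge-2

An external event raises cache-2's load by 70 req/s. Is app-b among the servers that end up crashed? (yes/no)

Round 1 — cache-2 at 140 > 100. cache-2 crashes.
  cache-2 sheds 140 req/s to edge-2, worker-2: 70 each.
    edge-2: 120+70 = 190 > 160
    worker-2: 10+70 = 80 > 70
Round 2 — edge-2, worker-2 crash.
  edge-2 sheds 190 req/s to cache-1, lb-1: 95 each.
    cache-1: 50+95 = 145 > 120
    lb-1: 40+95 = 135 > 130
  worker-2 sheds 80 req/s: no online neighbours, lost.
Round 3 — cache-1, lb-1 crash.
  cache-1 sheds 145 req/s to app-b: 145 each.
    app-b: 10+145 = 155 > 70
  lb-1 sheds 135 req/s: no online neighbours, lost.
Round 4 — app-b crashes.
  app-b sheds 155 req/s: no online neighbours, lost.
No further crashes.

yes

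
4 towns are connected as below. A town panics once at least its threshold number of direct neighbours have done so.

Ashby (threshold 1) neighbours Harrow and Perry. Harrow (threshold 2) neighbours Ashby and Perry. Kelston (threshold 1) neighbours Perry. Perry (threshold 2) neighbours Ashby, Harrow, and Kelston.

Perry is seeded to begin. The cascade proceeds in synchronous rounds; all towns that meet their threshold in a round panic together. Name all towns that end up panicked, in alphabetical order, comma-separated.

Round 1 — Perry panics (initial).
Round 2 — checking thresholds:
  Ashby: 1 of 2 neighbours ≥ 1, panics.
  Harrow: 1 of 2 neighbours < 2, below threshold.
  Kelston: 1 of 1 neighbours ≥ 1, panics.
Round 3 — checking thresholds:
  Harrow: 2 of 2 neighbours ≥ 2, panics.
Round 4 — no new panics; cascade stops.

Ashby, Harrow, Kelston, Perry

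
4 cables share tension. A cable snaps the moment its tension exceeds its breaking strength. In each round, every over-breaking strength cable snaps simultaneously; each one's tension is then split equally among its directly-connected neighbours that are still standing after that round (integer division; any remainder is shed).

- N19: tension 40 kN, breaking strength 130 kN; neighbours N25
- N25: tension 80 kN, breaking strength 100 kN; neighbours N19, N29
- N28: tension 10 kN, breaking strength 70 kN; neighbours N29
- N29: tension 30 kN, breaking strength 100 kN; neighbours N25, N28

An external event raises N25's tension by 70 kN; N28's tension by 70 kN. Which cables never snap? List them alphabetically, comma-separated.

Round 1 — N25 at 150 > 100; N28 at 80 > 70. N25, N28 snap.
  N25 sheds 150 kN to N19, N29: 75 each.
    N19: 40+75 = 115 ≤ 130
    N29: 30+75 = 105 > 100
  N28 sheds 80 kN to N29: 80 each.
    N29: 105+80 = 185 > 100
Round 2 — N29 snaps.
  N29 sheds 185 kN: no online neighbours, lost.
No further breaks.

N19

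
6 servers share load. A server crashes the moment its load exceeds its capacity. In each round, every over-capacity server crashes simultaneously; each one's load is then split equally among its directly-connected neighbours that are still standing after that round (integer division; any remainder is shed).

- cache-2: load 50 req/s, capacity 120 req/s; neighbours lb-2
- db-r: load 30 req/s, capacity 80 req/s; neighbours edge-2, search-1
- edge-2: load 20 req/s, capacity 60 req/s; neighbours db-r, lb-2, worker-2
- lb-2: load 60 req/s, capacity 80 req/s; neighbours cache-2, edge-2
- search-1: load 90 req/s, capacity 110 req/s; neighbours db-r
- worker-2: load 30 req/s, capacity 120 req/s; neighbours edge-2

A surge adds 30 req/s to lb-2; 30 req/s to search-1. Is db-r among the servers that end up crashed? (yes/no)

yes

Round 1 — lb-2 at 90 > 80; search-1 at 120 > 110. lb-2, search-1 crash.
  lb-2 sheds 90 req/s to cache-2, edge-2: 45 each.
    cache-2: 50+45 = 95 ≤ 120
    edge-2: 20+45 = 65 > 60
  search-1 sheds 120 req/s to db-r: 120 each.
    db-r: 30+120 = 150 > 80
Round 2 — db-r, edge-2 crash.
  db-r sheds 150 req/s: no online neighbours, lost.
  edge-2 sheds 65 req/s to worker-2: 65 each.
    worker-2: 30+65 = 95 ≤ 120
No further crashes.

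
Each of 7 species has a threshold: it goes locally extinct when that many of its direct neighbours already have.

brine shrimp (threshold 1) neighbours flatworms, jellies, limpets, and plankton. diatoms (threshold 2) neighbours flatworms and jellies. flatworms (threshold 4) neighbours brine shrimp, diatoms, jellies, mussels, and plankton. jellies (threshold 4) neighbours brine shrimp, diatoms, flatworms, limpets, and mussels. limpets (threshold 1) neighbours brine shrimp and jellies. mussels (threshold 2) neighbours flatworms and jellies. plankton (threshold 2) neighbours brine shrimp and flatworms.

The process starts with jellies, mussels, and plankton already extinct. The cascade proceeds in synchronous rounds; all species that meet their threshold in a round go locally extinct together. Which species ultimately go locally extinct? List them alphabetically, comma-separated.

brine shrimp, diatoms, flatworms, jellies, limpets, mussels, plankton

Round 1 — jellies, mussels, plankton go locally extinct (initial).
Round 2 — checking thresholds:
  brine shrimp: 2 of 4 neighbours ≥ 1, goes locally extinct.
  diatoms: 1 of 2 neighbours < 2, not yet.
  flatworms: 3 of 5 neighbours < 4, not yet.
  limpets: 1 of 2 neighbours ≥ 1, goes locally extinct.
Round 3 — checking thresholds:
  diatoms: 1 of 2 neighbours < 2, not yet.
  flatworms: 4 of 5 neighbours ≥ 4, goes locally extinct.
Round 4 — checking thresholds:
  diatoms: 2 of 2 neighbours ≥ 2, goes locally extinct.
Round 5 — no new extinctions; cascade stops.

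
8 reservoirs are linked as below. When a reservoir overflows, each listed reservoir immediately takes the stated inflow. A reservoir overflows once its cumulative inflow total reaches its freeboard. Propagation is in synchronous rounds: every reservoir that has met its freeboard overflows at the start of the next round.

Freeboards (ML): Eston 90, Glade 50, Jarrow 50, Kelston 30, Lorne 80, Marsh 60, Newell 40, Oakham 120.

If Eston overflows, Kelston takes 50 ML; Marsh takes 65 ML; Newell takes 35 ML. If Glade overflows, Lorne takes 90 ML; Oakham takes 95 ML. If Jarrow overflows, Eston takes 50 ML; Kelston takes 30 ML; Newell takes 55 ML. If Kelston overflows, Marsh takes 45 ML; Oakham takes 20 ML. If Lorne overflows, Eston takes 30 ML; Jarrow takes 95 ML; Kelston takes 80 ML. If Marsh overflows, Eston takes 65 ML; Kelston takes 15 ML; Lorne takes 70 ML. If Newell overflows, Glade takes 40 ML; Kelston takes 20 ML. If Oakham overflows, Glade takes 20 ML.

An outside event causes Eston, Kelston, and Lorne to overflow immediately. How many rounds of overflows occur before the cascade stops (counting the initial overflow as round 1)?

3

Round 1 — Eston, Kelston, Lorne overflow (initial).
  Jarrow: +95 → 95 ≥ 50
  Marsh: +65+45 → 110 ≥ 60
  Newell: +35 → 35 < 40
  Oakham: +20 → 20 < 120
Round 2 — Jarrow, Marsh overflow.
  Newell: +55 → 90 ≥ 40
Round 3 — Newell overflows.
  Glade: +40 → 40 < 50
No further overflows.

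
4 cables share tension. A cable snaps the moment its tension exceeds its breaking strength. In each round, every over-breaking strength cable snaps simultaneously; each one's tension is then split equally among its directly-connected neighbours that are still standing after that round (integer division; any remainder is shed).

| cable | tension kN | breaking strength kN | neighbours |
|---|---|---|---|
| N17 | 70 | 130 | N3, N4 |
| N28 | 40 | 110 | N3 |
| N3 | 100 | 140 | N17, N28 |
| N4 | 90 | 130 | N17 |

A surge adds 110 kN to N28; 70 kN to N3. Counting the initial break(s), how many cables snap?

Round 1 — N28 at 150 > 110; N3 at 170 > 140. N28, N3 snap.
  N28 sheds 150 kN: no online neighbours, lost.
  N3 sheds 170 kN to N17: 170 each.
    N17: 70+170 = 240 > 130
Round 2 — N17 snaps.
  N17 sheds 240 kN to N4: 240 each.
    N4: 90+240 = 330 > 130
Round 3 — N4 snaps.
  N4 sheds 330 kN: no online neighbours, lost.
No further breaks.

4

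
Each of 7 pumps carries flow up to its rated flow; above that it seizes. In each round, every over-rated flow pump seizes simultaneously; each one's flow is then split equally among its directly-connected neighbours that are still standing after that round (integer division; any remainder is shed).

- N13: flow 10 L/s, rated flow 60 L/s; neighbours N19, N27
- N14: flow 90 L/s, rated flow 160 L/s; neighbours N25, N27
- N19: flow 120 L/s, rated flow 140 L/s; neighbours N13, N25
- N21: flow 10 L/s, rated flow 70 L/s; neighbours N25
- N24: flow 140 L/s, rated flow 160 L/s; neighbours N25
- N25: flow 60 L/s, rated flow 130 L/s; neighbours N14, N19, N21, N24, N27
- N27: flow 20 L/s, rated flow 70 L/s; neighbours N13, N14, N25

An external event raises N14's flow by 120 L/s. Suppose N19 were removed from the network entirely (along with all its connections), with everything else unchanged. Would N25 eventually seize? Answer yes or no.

With N19 removed:
Round 1 — N14 at 210 > 160. N14 seizes.
  N14 sheds 210 L/s to N25, N27: 105 each.
    N25: 60+105 = 165 > 130
    N27: 20+105 = 125 > 70
Round 2 — N25, N27 seize.
  N25 sheds 165 L/s to N21, N24: 82 each (1 lost).
    N21: 10+82 = 92 > 70
    N24: 140+82 = 222 > 160
  N27 sheds 125 L/s to N13: 125 each.
    N13: 10+125 = 135 > 60
Round 3 — N13, N21, N24 seize.
  N13 sheds 135 L/s: no online neighbours, lost.
  N21 sheds 92 L/s: no online neighbours, lost.
  N24 sheds 222 L/s: no online neighbours, lost.
No further seizures.

yes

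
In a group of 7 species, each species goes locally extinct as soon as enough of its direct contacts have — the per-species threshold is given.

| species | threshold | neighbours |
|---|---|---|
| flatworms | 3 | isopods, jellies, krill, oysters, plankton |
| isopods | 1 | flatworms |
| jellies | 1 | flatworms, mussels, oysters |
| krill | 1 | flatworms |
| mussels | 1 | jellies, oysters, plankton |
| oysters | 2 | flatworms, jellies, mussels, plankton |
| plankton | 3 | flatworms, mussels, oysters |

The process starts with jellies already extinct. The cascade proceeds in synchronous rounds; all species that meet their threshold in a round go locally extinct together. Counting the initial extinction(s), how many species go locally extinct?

Round 1 — jellies goes locally extinct (initial).
Round 2 — checking thresholds:
  flatworms: 1 of 5 neighbours < 3, holds.
  mussels: 1 of 3 neighbours ≥ 1, goes locally extinct.
  oysters: 1 of 4 neighbours < 2, holds.
Round 3 — checking thresholds:
  flatworms: 1 of 5 neighbours < 3, holds.
  oysters: 2 of 4 neighbours ≥ 2, goes locally extinct.
  plankton: 1 of 3 neighbours < 3, holds.
Round 4 — no new extinctions; cascade stops.

3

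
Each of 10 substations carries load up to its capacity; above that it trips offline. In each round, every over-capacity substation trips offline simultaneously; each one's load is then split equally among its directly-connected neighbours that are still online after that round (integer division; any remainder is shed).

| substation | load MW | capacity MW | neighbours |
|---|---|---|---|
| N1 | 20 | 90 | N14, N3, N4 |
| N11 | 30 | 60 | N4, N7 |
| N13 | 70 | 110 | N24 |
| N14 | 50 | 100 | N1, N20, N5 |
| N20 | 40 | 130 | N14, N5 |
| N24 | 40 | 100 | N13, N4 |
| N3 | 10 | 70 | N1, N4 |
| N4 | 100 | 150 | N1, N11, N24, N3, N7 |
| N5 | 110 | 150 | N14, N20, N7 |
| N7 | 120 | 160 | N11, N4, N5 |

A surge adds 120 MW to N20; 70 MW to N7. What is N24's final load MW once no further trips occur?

Round 1 — N20 at 160 > 130; N7 at 190 > 160. N20, N7 trip offline.
  N20 sheds 160 MW to N14, N5: 80 each.
    N14: 50+80 = 130 > 100
    N5: 110+80 = 190 > 150
  N7 sheds 190 MW to N11, N4, N5: 63 each (1 lost).
    N11: 30+63 = 93 > 60
    N4: 100+63 = 163 > 150
    N5: 190+63 = 253 > 150
Round 2 — N11, N14, N4, N5 trip offline.
  N11 sheds 93 MW: no online neighbours, lost.
  N14 sheds 130 MW to N1: 130 each.
    N1: 20+130 = 150 > 90
  N4 sheds 163 MW to N1, N24, N3: 54 each (1 lost).
    N1: 150+54 = 204 > 90
    N24: 40+54 = 94 ≤ 100
    N3: 10+54 = 64 ≤ 70
  N5 sheds 253 MW: no online neighbours, lost.
Round 3 — N1 trips offline.
  N1 sheds 204 MW to N3: 204 each.
    N3: 64+204 = 268 > 70
Round 4 — N3 trips offline.
  N3 sheds 268 MW: no online neighbours, lost.
No further trips.

94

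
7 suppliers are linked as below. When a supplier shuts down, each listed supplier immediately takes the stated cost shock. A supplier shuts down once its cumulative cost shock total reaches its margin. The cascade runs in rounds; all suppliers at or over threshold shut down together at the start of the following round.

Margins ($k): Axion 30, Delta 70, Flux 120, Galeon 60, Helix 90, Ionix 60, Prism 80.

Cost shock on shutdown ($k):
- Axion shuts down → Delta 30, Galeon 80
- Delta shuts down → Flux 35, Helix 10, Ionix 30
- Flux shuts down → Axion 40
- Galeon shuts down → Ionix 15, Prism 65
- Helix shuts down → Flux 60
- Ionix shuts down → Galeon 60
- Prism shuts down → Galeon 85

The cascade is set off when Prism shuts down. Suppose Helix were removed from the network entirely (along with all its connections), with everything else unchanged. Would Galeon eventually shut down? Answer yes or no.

yes

With Helix removed:
Round 1 — Prism shuts down (initial).
  Galeon: +85 → 85 ≥ 60
Round 2 — Galeon shuts down.
  Ionix: +15 → 15 < 60
No further shutdowns.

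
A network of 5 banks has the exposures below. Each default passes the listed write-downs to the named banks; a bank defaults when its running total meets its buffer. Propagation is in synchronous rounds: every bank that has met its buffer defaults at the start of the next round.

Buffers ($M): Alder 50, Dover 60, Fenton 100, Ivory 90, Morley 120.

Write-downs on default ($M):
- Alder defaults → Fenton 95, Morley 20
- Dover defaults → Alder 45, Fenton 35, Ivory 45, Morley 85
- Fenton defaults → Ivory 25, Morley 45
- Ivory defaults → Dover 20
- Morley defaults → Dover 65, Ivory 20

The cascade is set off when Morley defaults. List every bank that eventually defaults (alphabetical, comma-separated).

Round 1 — Morley defaults (initial).
  Dover: +65 → 65 ≥ 60
  Ivory: +20 → 20 < 90
Round 2 — Dover defaults.
  Alder: +45 → 45 < 50
  Fenton: +35 → 35 < 100
  Ivory: +45 → 65 < 90
No further defaults.

Dover, Morley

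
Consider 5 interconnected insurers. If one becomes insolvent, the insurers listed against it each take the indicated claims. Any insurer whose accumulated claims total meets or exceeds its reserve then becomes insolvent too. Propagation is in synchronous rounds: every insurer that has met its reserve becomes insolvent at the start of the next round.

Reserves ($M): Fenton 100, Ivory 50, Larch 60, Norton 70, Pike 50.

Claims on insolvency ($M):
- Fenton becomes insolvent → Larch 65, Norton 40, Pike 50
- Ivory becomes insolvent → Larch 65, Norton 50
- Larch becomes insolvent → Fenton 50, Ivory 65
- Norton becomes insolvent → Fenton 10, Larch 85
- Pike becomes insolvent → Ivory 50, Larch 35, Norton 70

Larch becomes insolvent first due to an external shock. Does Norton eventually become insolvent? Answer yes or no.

Round 1 — Larch becomes insolvent (initial).
  Fenton: +50 → 50 < 100
  Ivory: +65 → 65 ≥ 50
Round 2 — Ivory becomes insolvent.
  Norton: +50 → 50 < 70
No further insolvencies.

no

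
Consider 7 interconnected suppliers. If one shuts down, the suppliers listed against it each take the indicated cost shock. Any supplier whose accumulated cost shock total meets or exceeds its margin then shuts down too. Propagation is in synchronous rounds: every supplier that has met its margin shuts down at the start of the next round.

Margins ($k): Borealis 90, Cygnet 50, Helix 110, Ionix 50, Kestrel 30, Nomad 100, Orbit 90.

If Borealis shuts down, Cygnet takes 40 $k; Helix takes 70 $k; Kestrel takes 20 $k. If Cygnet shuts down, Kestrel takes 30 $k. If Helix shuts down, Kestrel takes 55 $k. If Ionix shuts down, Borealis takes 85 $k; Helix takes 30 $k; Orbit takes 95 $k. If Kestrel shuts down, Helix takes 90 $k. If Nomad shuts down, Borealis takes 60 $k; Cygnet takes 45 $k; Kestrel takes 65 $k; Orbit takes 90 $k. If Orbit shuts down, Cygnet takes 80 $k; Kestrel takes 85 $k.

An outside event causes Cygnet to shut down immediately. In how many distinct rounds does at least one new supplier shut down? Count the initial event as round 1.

2

Round 1 — Cygnet shuts down (initial).
  Kestrel: +30 → 30 ≥ 30
Round 2 — Kestrel shuts down.
  Helix: +90 → 90 < 110
No further shutdowns.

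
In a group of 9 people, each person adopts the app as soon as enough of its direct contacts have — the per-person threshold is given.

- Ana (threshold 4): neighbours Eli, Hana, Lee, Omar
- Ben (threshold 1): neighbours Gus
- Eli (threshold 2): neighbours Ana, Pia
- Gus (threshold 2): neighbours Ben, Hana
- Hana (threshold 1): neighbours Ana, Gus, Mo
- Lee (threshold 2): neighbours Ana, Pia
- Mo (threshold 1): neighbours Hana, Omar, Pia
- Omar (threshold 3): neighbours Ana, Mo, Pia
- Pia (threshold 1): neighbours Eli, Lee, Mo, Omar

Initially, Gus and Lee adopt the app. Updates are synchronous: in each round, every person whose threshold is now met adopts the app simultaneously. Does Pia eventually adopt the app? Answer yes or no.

yes

Round 1 — Gus, Lee adopt the app (initial).
Round 2 — checking thresholds:
  Ana: 1 of 4 neighbours < 4, not yet.
  Ben: 1 of 1 neighbours ≥ 1, adopts the app.
  Hana: 1 of 3 neighbours ≥ 1, adopts the app.
  Pia: 1 of 4 neighbours ≥ 1, adopts the app.
Round 3 — checking thresholds:
  Ana: 2 of 4 neighbours < 4, not yet.
  Eli: 1 of 2 neighbours < 2, not yet.
  Mo: 2 of 3 neighbours ≥ 1, adopts the app.
  Omar: 1 of 3 neighbours < 3, not yet.
Round 4 — no new adoptions; cascade stops.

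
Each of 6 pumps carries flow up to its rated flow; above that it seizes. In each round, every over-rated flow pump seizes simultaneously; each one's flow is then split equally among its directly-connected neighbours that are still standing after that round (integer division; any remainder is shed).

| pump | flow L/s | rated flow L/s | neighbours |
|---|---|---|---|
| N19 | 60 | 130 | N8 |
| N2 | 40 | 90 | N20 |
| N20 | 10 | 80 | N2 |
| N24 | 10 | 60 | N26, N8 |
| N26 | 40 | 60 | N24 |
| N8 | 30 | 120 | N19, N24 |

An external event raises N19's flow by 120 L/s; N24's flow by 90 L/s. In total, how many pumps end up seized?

Round 1 — N19 at 180 > 130; N24 at 100 > 60. N19, N24 seize.
  N19 sheds 180 L/s to N8: 180 each.
    N8: 30+180 = 210 > 120
  N24 sheds 100 L/s to N26, N8: 50 each.
    N26: 40+50 = 90 > 60
    N8: 210+50 = 260 > 120
Round 2 — N26, N8 seize.
  N26 sheds 90 L/s: no online neighbours, lost.
  N8 sheds 260 L/s: no online neighbours, lost.
No further seizures.

4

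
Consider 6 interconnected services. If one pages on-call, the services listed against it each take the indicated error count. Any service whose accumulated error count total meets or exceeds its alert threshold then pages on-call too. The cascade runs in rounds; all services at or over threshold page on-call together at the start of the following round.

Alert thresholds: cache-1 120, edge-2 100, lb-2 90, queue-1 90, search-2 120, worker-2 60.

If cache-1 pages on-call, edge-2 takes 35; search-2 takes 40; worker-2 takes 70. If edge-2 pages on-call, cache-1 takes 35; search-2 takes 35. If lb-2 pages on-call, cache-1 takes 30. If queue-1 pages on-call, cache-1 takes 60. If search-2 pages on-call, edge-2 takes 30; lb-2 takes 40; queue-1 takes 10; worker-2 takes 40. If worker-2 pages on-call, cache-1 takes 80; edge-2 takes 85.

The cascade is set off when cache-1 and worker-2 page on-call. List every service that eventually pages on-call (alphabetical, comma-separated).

Round 1 — cache-1, worker-2 page on-call (initial).
  edge-2: +35+85 → 120 ≥ 100
  search-2: +40 → 40 < 120
Round 2 — edge-2 pages on-call.
  search-2: +35 → 75 < 120
No further pages.

cache-1, edge-2, worker-2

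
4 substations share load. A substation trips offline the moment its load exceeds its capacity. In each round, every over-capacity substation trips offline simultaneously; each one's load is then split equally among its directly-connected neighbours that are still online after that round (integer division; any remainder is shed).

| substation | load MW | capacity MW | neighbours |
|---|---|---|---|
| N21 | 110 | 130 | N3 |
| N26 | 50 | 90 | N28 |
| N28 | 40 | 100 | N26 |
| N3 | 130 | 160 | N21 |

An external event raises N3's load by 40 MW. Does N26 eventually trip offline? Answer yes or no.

Round 1 — N3 at 170 > 160. N3 trips offline.
  N3 sheds 170 MW to N21: 170 each.
    N21: 110+170 = 280 > 130
Round 2 — N21 trips offline.
  N21 sheds 280 MW: no online neighbours, lost.
No further trips.

no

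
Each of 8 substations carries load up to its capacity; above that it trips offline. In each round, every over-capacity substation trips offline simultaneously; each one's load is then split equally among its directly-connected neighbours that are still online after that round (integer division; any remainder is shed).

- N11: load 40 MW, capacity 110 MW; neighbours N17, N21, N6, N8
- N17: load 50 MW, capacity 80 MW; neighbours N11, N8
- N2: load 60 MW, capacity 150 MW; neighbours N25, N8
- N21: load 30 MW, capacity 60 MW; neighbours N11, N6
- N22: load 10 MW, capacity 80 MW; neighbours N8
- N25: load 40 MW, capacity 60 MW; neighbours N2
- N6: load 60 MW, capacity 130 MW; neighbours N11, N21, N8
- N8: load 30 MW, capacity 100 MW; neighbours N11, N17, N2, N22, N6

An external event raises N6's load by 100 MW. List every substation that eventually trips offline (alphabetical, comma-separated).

N11, N17, N21, N22, N6, N8

Round 1 — N6 at 160 > 130. N6 trips offline.
  N6 sheds 160 MW to N11, N21, N8: 53 each (1 lost).
    N11: 40+53 = 93 ≤ 110
    N21: 30+53 = 83 > 60
    N8: 30+53 = 83 ≤ 100
Round 2 — N21 trips offline.
  N21 sheds 83 MW to N11: 83 each.
    N11: 93+83 = 176 > 110
Round 3 — N11 trips offline.
  N11 sheds 176 MW to N17, N8: 88 each.
    N17: 50+88 = 138 > 80
    N8: 83+88 = 171 > 100
Round 4 — N17, N8 trip offline.
  N17 sheds 138 MW: no online neighbours, lost.
  N8 sheds 171 MW to N2, N22: 85 each (1 lost).
    N2: 60+85 = 145 ≤ 150
    N22: 10+85 = 95 > 80
Round 5 — N22 trips offline.
  N22 sheds 95 MW: no online neighbours, lost.
No further trips.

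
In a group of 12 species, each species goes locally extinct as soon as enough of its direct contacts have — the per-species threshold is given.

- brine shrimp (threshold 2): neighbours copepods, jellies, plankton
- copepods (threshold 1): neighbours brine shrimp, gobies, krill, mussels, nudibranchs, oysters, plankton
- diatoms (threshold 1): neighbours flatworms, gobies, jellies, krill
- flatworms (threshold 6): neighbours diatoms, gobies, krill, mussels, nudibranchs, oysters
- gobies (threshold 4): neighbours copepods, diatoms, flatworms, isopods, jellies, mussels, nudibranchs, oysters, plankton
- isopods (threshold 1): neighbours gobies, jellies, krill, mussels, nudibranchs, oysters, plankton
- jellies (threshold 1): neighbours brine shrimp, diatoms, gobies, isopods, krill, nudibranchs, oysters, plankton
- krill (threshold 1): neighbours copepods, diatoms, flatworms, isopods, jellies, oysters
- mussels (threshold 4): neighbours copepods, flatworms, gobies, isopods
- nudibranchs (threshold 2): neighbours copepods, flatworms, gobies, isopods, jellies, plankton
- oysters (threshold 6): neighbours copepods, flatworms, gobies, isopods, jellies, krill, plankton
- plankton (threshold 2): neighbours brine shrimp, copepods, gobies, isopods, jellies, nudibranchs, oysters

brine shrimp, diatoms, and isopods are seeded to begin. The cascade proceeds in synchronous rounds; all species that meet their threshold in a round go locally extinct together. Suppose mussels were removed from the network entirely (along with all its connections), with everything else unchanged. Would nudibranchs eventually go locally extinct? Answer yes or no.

With mussels removed:
Round 1 — brine shrimp, diatoms, isopods go locally extinct (initial).
Round 2 — checking thresholds:
  copepods: 1 of 6 neighbours ≥ 1, goes locally extinct.
  flatworms: 1 of 5 neighbours < 6, not yet.
  gobies: 2 of 8 neighbours < 4, not yet.
  jellies: 3 of 8 neighbours ≥ 1, goes locally extinct.
  krill: 2 of 6 neighbours ≥ 1, goes locally extinct.
  nudibranchs: 1 of 6 neighbours < 2, not yet.
  oysters: 1 of 7 neighbours < 6, not yet.
  plankton: 2 of 7 neighbours ≥ 2, goes locally extinct.
Round 3 — checking thresholds:
  flatworms: 2 of 5 neighbours < 6, not yet.
  gobies: 5 of 8 neighbours ≥ 4, goes locally extinct.
  nudibranchs: 4 of 6 neighbours ≥ 2, goes locally extinct.
  oysters: 5 of 7 neighbours < 6, not yet.
Round 4 — checking thresholds:
  flatworms: 4 of 5 neighbours < 6, not yet.
  oysters: 6 of 7 neighbours ≥ 6, goes locally extinct.
Round 5 — no new extinctions; cascade stops.

yes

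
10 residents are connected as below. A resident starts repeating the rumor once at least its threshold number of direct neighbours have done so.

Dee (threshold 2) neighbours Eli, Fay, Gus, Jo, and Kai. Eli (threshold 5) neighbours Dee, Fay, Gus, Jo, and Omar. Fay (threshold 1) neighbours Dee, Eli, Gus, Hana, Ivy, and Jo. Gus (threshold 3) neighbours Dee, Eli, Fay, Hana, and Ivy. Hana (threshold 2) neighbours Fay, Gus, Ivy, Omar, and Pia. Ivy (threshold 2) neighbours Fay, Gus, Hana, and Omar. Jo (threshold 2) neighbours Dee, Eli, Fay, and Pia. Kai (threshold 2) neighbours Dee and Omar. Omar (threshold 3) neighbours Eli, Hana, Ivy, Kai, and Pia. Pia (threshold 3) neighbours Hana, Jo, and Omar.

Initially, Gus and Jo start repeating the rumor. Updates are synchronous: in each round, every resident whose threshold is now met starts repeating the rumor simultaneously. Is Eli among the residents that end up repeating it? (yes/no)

no

Round 1 — Gus, Jo start repeating the rumor (initial).
Round 2 — checking thresholds:
  Dee: 2 of 5 neighbours ≥ 2, starts repeating the rumor.
  Eli: 2 of 5 neighbours < 5, holds.
  Fay: 2 of 6 neighbours ≥ 1, starts repeating the rumor.
  Hana: 1 of 5 neighbours < 2, holds.
  Ivy: 1 of 4 neighbours < 2, holds.
  Pia: 1 of 3 neighbours < 3, holds.
Round 3 — checking thresholds:
  Eli: 4 of 5 neighbours < 5, holds.
  Hana: 2 of 5 neighbours ≥ 2, starts repeating the rumor.
  Ivy: 2 of 4 neighbours ≥ 2, starts repeating the rumor.
  Kai: 1 of 2 neighbours < 2, holds.
  Pia: 1 of 3 neighbours < 3, holds.
Round 4 — no new spreads; cascade stops.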